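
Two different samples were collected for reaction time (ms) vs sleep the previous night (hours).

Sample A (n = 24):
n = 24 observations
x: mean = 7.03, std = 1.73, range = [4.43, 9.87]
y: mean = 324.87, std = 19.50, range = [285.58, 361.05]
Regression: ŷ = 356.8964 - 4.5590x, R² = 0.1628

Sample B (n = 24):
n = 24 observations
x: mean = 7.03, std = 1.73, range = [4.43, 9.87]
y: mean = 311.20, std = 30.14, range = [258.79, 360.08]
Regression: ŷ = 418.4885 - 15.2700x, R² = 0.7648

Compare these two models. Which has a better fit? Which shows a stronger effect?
Model B has the better fit (R² = 0.7648 vs 0.1628). Model B shows the stronger effect (|β₁| = 15.2700 vs 4.5590).

Model Comparison:

Goodness of fit (R²):
- Model A: R² = 0.1628 → 16.28% of variance in reaction time explained
- Model B: R² = 0.7648 → 76.48% of variance in reaction time explained
- 0.7648 > 0.1628 → Model B has the better fit

Effect size (slope magnitude):
- Model A: β₁ = -4.5590 → predicted reaction time falls 4.5590 ms per additional hour of sleep
- Model B: β₁ = -15.2700 → predicted reaction time falls 15.2700 ms per additional hour of sleep
- |-4.5590| < |-15.2700| → Model B shows the stronger marginal effect

Notes:
- A better fit (higher R²) doesn't necessarily mean a more important relationship.
- The two samples could reflect different populations, time periods, or measurement quality.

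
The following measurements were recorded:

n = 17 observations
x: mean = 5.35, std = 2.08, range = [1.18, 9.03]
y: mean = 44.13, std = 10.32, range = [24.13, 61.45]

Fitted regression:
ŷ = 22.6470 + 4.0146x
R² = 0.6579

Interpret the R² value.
The model explains 65.79% of the variance in y (R² = 0.6579), leaving 34.21% unexplained; the fit is moderate.

The coefficient of determination R² is the fraction of the total variation in y that the fitted line accounts for.

Here R² = 0.6579:
- Explained: 65.79% of the variation in y
- Unexplained (residual): 100% − 65.79% = 34.21%
- Rule of thumb (below 0.3 weak; 0.3 to below 0.7 moderate; 0.7 and above strong) → moderate

Calculation: R² = 1 − (SS_res / SS_tot), where SS_res is the sum of squared residuals and SS_tot the total sum of squares.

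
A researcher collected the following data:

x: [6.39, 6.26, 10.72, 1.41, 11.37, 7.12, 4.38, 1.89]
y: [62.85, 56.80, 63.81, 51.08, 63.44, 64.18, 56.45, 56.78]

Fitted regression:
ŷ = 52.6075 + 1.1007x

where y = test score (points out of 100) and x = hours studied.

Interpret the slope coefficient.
For each additional hour of study time, predicted test score increases by approximately 1.1007 points.

The slope β₁ = 1.1007 gives the rate at which the fitted test score changes with study time.

Interpretation:
- Study time up by 1 hour → predicted test score increases by 1.1007 points
- This is a linear approximation: the same per-unit change is assumed across the whole observed x range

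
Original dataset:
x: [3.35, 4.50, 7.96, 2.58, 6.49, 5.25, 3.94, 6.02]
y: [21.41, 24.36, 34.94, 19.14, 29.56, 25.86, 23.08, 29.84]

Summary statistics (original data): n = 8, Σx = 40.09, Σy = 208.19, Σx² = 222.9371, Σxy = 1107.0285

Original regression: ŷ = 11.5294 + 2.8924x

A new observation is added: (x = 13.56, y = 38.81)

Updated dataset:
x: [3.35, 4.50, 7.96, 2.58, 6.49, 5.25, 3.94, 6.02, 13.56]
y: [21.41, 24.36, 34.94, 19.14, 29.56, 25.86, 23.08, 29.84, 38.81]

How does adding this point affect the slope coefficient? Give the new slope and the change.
The slope changes from 2.8924 to 1.8495 (change of -1.0429, or -36.1%).

The new point has HIGH LEVERAGE: x = 13.56 is far from the original mean x̄ = 40.09/8 ≈ 5.01 (original range [2.58, 7.96]).

Step 1: Update the sums with the new point (n goes from 8 to 9)
Σx  = 40.09 + 13.56 = 53.65
Σy  = 208.19 + 38.81 = 247.00
Σx² = 222.9371 + 13.56² = 222.9371 + 183.8736 = 406.8107
Σxy = 1107.0285 + 13.56×38.81 = 1107.0285 + 526.2636 = 1633.2921

Step 2: Recompute the slope with b₁ = (nΣxy − ΣxΣy) / (nΣx² − (Σx)²)
Numerator   = 9×1633.2921 − 53.65×247.00 = 14699.6289 − 13251.5500 = 1448.0789
Denominator = 9×406.8107 − 53.65² = 3661.2963 − 2878.3225 = 782.9738
b₁(new) = 1448.0789 / 782.9738 = 1.8495

(Same formula on the original sums: (8×1107.0285 − 40.09×208.19) / (8×222.9371 − 40.09²) = 509.8909 / 176.2887 = 2.8924, matching the given fit.)

Step 3: Change in slope
Δβ₁ = 1.8495 − 2.8924 = -1.0429
Relative change = -1.0429 / 2.8924 × 100% = -36.1%
→ the slope decreases when the point is added.

Because the point sits below the extension of the original line at a high-leverage x, it tilts the fit down.
In practice: check such a point for data-entry or measurement error; examine leverage (hᵢ) and Cook's distance rather than deleting it automatically.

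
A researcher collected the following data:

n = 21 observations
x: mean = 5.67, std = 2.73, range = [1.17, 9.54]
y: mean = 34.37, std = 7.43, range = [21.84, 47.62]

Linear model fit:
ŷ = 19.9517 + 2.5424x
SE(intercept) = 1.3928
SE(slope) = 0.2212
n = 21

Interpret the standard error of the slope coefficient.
SE(slope) = 0.2212 measures the uncertainty in the estimated slope. The coefficient is estimated precisely (SE/|β̂₁| = 8.7%).

What SE measures:
- The standard error quantifies the sampling variability of the coefficient estimate
- It is the estimated standard deviation of β̂₁ across hypothetical repeated samples of the same size
- Smaller SE → more precise estimate

Relative precision:
- SE / |β̂₁| = 0.2212 / 2.5424 = 8.7%
- Rule of thumb (under 20%: precise; 20% to under 50%: moderately precise; 50% or more: imprecise) → precise

Link to the t-test: t = β̂₁ / SE(β̂₁) = 2.5424 / 0.2212 = 11.4937, the statistic for H₀: β₁ = 0.

What drives SE(β̂₁): more residual scatter → larger SE; wider spread of x values → smaller SE.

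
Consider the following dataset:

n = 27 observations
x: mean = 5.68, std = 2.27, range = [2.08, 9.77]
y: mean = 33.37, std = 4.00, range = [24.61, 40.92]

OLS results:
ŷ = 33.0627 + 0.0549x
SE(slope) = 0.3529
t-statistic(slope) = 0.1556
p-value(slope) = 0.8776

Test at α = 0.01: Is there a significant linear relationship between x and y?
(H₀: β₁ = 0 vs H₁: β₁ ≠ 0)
Since p-value = 0.8776 ≥ α = 0.01, fail to reject H₀ — the slope is not significantly different from 0.

Hypothesis test for the slope coefficient:

H₀: β₁ = 0 (no linear relationship)
H₁: β₁ ≠ 0 (linear relationship exists)

Test statistic: t = β̂₁ / SE(β̂₁) = 0.0549 / 0.3529 = 0.1556

With df = 25, the two-sided p-value for |t| = 0.1556 is 0.8776.

Decision rule: reject H₀ if p-value < α.
p-value = 0.8776 ≥ α = 0.01 → fail to reject H₀.

There is not sufficient evidence at the 1% significance level to conclude that a linear relationship exists between x and y.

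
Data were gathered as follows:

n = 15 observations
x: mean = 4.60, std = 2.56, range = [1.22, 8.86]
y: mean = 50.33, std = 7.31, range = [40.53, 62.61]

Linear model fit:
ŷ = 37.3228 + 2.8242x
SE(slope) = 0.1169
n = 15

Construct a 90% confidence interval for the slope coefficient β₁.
The 90% CI for β₁ is (2.6172, 3.0312)

Confidence interval for the slope:

The 90% CI for β₁ is: β̂₁ ± t*(α/2, n-2) × SE(β̂₁)

Step 1: Find critical t-value
- Confidence level = 0.9
- Degrees of freedom = n - 2 = 15 - 2 = 13
- t*(α/2, 13) = 1.7709

Step 2: Calculate margin of error
Margin = 1.7709 × 0.1169 = 0.2070

Step 3: Construct interval
CI = 2.8242 ± 0.2070
CI = (2.6172, 3.0312)

Interpretation: intervals built this way capture the true β₁ in 90% of repeated samples; here the plausible range for the per-unit effect of x on y is 2.6172 to 3.0312.
The interval does not include 0, suggesting a significant linear relationship.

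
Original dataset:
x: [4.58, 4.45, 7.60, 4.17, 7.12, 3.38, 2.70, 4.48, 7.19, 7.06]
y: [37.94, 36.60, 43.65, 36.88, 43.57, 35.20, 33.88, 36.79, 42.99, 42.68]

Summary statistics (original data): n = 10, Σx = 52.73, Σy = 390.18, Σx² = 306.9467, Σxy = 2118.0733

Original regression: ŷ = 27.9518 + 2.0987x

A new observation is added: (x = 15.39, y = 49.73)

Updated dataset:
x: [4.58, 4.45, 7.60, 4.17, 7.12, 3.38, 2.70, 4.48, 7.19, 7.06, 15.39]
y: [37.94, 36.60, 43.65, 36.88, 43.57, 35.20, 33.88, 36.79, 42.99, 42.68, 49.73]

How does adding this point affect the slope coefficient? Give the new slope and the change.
The slope changes from 2.0987 to 1.3052 (change of -0.7935, or -37.8%).

The new point has HIGH LEVERAGE: x = 15.39 is far from the original mean x̄ = 52.73/10 ≈ 5.27 (original range [2.70, 7.60]).

Step 1: Update the sums with the new point (n goes from 10 to 11)
Σx  = 52.73 + 15.39 = 68.12
Σy  = 390.18 + 49.73 = 439.91
Σx² = 306.9467 + 15.39² = 306.9467 + 236.8521 = 543.7988
Σxy = 2118.0733 + 15.39×49.73 = 2118.0733 + 765.3447 = 2883.4180

Step 2: Recompute the slope with b₁ = (nΣxy − ΣxΣy) / (nΣx² − (Σx)²)
Numerator   = 11×2883.4180 − 68.12×439.91 = 31717.5980 − 29966.6692 = 1750.9288
Denominator = 11×543.7988 − 68.12² = 5981.7868 − 4640.3344 = 1341.4524
b₁(new) = 1750.9288 / 1341.4524 = 1.3052

(Same formula on the original sums: (10×2118.0733 − 52.73×390.18) / (10×306.9467 − 52.73²) = 606.5416 / 289.0141 = 2.0987, matching the given fit.)

Step 3: Change in slope
Δβ₁ = 1.3052 − 2.0987 = -0.7935
Relative change = -0.7935 / 2.0987 × 100% = -37.8%
→ the slope decreases when the point is added.

A high-leverage point only changes the slope if it is off the original line; here y = 49.73 is below the original trend, so the slope decreases.
In practice: check such a point for data-entry or measurement error; refit with and without it and report both if conclusions differ.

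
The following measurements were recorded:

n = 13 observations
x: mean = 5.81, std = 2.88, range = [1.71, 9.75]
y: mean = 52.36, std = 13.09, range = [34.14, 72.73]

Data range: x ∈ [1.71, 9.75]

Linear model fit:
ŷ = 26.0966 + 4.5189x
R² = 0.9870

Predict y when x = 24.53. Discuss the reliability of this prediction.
ŷ = 136.9452, but this is extrapolation (above the data range [1.71, 9.75]) and may be unreliable.

Prediction calculation:
ŷ = 26.0966 + 4.5189 × 24.53
ŷ = 136.9452

Reliability:
- Data range: x ∈ [1.71, 9.75]
- Prediction point: x = 24.53 is 14.78 units above the observed range → this is EXTRAPOLATION, not interpolation

Why that matters here:
- The linear relationship may not hold outside the observed range
- Real relationships often flatten, saturate, or turn nonlinear at extremes

Report the number if required, but flag clearly that it is an extrapolation.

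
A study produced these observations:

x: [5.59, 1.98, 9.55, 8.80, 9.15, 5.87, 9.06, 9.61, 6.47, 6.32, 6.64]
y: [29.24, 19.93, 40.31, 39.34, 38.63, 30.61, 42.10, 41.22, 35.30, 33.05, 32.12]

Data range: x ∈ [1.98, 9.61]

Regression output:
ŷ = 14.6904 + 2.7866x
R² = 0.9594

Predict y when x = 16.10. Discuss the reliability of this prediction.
ŷ = 59.5547, but this is extrapolation (above the data range [1.98, 9.61]) and may be unreliable.

Prediction calculation:
ŷ = 14.6904 + 2.7866 × 16.10
ŷ = 59.5547

Reliability:
- Data range: x ∈ [1.98, 9.61]
- Prediction point: x = 16.10 is 6.49 units above the observed range → this is EXTRAPOLATION, not interpolation

Why that matters here:
- Real relationships often flatten, saturate, or turn nonlinear at extremes
- R² describes fit only over the sampled x values; it says nothing about behaviour beyond them
- There are no observations near this x to validate the fitted line there

Report the number if required, but flag clearly that it is an extrapolation.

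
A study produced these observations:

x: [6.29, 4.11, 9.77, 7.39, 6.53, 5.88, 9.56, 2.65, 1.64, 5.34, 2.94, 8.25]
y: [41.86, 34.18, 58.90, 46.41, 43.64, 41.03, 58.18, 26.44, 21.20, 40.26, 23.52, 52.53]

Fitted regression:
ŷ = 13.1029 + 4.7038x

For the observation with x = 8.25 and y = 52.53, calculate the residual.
Residual = 0.6207

The residual is the difference between the actual value and the predicted value:

Residual = y - ŷ

Step 1: Calculate predicted value
ŷ = 13.1029 + 4.7038 × 8.25
ŷ = 51.9093

Step 2: Calculate residual
Residual = 52.53 - 51.9093
Residual = 0.6207

Sign check: y > ŷ, so the point is above the line and the fit underestimates here.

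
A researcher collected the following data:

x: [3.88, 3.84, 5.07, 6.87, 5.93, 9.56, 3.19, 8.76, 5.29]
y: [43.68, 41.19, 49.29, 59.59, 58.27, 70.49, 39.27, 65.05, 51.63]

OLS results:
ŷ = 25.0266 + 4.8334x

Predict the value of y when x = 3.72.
ŷ = 43.0068

Plug x = 3.72 into the fitted line:

ŷ = 25.0266 + 4.8334 × 3.72
ŷ = 25.0266 + 17.9802
ŷ = 43.0068

This is a point prediction; actual observations scatter around it by roughly the residual standard deviation.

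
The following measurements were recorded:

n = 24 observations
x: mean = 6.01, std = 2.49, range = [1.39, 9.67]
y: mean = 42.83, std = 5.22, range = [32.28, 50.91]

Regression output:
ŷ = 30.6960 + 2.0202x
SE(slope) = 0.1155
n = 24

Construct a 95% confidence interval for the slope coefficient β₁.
The 95% CI for β₁ is (1.7807, 2.2597)

Confidence interval for the slope:

The 95% CI for β₁ is: β̂₁ ± t*(α/2, n-2) × SE(β̂₁)

Step 1: Find critical t-value
- Confidence level = 0.95
- Degrees of freedom = n - 2 = 24 - 2 = 22
- t*(α/2, 22) = 2.0739

Step 2: Calculate margin of error
Margin = 2.0739 × 0.1155 = 0.2395

Step 3: Construct interval
CI = 2.0202 ± 0.2395
CI = (1.7807, 2.2597)

Interpretation: each one-unit increase in x is associated with a change in mean y of between 1.7807 and 2.2597, with 95% confidence.
Both endpoints are positive, so the data support a genuinely positive slope at this confidence level.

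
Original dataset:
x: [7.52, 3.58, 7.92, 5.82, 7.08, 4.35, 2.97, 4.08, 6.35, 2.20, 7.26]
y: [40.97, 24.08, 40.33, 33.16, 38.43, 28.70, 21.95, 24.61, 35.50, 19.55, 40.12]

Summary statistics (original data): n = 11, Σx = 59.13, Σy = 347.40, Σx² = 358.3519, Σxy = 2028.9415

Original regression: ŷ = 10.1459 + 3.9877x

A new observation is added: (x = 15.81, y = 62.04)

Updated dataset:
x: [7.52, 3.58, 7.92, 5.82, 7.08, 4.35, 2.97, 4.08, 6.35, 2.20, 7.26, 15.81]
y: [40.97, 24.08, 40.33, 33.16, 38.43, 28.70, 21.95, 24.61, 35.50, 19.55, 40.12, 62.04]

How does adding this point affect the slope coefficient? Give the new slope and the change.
Adding the point moves β₁ from 3.9877 to 3.2275, i.e. it decreases by 0.7602 (-19.1%).

x = 15.81 lies well outside the original x-range [2.20, 7.92] (x̄ ≈ 5.38), so this observation has high leverage and can move the slope substantially.

Step 1: Update the sums with the new point (n goes from 11 to 12)
Σx  = 59.13 + 15.81 = 74.94
Σy  = 347.40 + 62.04 = 409.44
Σx² = 358.3519 + 15.81² = 358.3519 + 249.9561 = 608.3080
Σxy = 2028.9415 + 15.81×62.04 = 2028.9415 + 980.8524 = 3009.7939

Step 2: Recompute the slope with b₁ = (nΣxy − ΣxΣy) / (nΣx² − (Σx)²)
Numerator   = 12×3009.7939 − 74.94×409.44 = 36117.5268 − 30683.4336 = 5434.0932
Denominator = 12×608.3080 − 74.94² = 7299.6960 − 5616.0036 = 1683.6924
b₁(new) = 5434.0932 / 1683.6924 = 3.2275

(Same formula on the original sums: (11×2028.9415 − 59.13×347.40) / (11×358.3519 − 59.13²) = 1776.5945 / 445.5140 = 3.9877, matching the given fit.)

Step 3: Change in slope
Δβ₁ = 3.2275 − 3.9877 = -0.7602
Relative change = -0.7602 / 3.9877 × 100% = -19.1%
→ the slope decreases when the point is added.

Because the point sits below the extension of the original line at a high-leverage x, it tilts the fit down.
In practice: refit with and without it and report both if conclusions differ; investigate whether it comes from the same population as the rest of the sample.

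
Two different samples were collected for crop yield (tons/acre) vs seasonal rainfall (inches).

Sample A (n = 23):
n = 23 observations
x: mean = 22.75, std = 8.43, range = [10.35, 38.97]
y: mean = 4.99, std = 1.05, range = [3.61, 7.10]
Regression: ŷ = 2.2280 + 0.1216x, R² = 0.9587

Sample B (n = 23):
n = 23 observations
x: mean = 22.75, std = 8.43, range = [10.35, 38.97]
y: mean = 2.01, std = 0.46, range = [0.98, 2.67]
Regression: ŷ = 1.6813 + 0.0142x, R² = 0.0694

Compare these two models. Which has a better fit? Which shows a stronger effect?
Model A has the better fit (R² = 0.9587 vs 0.0694). Model A shows the stronger effect (|β₁| = 0.1216 vs 0.0142).

Model Comparison:

Fit — compare R²:
- Model A: R² = 0.9587 → 95.87% of variance in crop yield explained
- Model B: R² = 0.0694 → 6.94% of variance in crop yield explained
- 0.9587 > 0.0694 → Model A has the better fit

Effect size (slope magnitude):
- Model A: β₁ = 0.1216 → predicted crop yield rises 0.1216 tons/acre per additional inch of rainfall
- Model B: β₁ = 0.0142 → predicted crop yield rises 0.0142 tons/acre per additional inch of rainfall
- |0.1216| > |0.0142| → Model A shows the stronger marginal effect

Note: The two samples could reflect different populations, time periods, or measurement quality.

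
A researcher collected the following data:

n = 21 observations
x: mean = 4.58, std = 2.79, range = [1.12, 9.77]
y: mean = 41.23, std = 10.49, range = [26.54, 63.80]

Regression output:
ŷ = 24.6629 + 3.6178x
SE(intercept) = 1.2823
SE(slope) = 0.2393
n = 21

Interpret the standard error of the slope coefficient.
SE(slope) = 0.2393 measures the uncertainty in the estimated slope. The coefficient is estimated precisely (SE/|β̂₁| = 6.6%).

SE(β̂₁) = s / √Sxx, where s is the residual standard deviation and Sxx = Σ(x − x̄)². It is the yardstick for how far β̂₁ = 3.6178 could plausibly be from the true slope.

Relative precision:
- SE / |β̂₁| = 0.2393 / 3.6178 = 6.6%
- Rule of thumb (under 20%: precise; 20% to under 50%: moderately precise; 50% or more: imprecise) → precise

Link to the t-test: t = β̂₁ / SE(β̂₁) = 3.6178 / 0.2393 = 15.1183, the statistic for H₀: β₁ = 0.

What drives SE(β̂₁): more residual scatter → larger SE; larger n (here n = 21) → smaller SE; wider spread of x values → smaller SE.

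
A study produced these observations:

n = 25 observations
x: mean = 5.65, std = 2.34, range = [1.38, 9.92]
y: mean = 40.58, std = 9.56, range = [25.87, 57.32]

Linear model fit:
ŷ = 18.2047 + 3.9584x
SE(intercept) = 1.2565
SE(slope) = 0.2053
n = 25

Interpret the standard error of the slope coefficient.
The slope 3.9584 is pinned down to within about ±0.2053 (one SE) by these data — relative uncertainty 5.2%, i.e. precise.

What SE measures:
- The standard error quantifies the sampling variability of the coefficient estimate
- It is the estimated standard deviation of β̂₁ across hypothetical repeated samples of the same size
- Smaller SE → more precise estimate

Relative precision:
- SE / |β̂₁| = 0.2053 / 3.9584 = 5.2%
- Rule of thumb (under 20%: precise; 20% to under 50%: moderately precise; 50% or more: imprecise) → precise

Link to interval estimation: a confidence interval for β₁ is β̂₁ ± t* × 0.2053, so SE sets the half-width per unit of t*.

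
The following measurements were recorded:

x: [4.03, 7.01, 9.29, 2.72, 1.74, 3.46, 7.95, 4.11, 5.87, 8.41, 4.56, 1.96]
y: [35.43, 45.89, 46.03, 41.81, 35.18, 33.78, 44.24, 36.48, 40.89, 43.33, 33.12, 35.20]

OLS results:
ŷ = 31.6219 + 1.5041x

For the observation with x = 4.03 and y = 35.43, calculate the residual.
Residual = -2.2534

The residual is the difference between the actual value and the predicted value:

Residual = y - ŷ

Step 1: Calculate predicted value
ŷ = 31.6219 + 1.5041 × 4.03
ŷ = 37.6834

Step 2: Calculate residual
Residual = 35.43 - 37.6834
Residual = -2.2534

Interpretation: the model overestimates the actual value by 2.2534 at this point (negative residual → observation lies below the fitted line).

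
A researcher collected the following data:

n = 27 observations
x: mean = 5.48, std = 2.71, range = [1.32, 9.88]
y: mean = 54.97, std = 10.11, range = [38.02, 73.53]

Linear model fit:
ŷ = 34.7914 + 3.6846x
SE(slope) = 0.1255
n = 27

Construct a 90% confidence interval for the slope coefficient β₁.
The 90% CI for β₁ is (3.4702, 3.8990)

Confidence interval for the slope:

The 90% CI for β₁ is: β̂₁ ± t*(α/2, n-2) × SE(β̂₁)

Step 1: Find critical t-value
- Confidence level = 0.9
- Degrees of freedom = n - 2 = 27 - 2 = 25
- t*(α/2, 25) = 1.7081

Step 2: Calculate margin of error
Margin = 1.7081 × 0.1255 = 0.2144

Step 3: Construct interval
CI = 3.6846 ± 0.2144
CI = (3.4702, 3.8990)

Interpretation: intervals built this way capture the true β₁ in 90% of repeated samples; here the plausible range for the per-unit effect of x on y is 3.4702 to 3.8990.
The interval does not include 0, suggesting a significant linear relationship.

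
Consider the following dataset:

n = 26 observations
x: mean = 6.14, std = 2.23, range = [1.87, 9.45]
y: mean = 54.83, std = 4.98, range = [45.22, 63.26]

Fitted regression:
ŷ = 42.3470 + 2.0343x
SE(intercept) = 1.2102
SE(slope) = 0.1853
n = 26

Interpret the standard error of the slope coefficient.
SE(β̂₁) = 0.1853 is the estimated standard deviation of the slope estimate across repeated samples; relative to β̂₁ = 2.0343 that is 9.1%, a precise estimate.

SE(β̂₁) = 0.1853 says: if we drew many samples of n = 26 from the same population and refit each time, the fitted slopes would scatter with a standard deviation of roughly 0.1853 around the true β₁.

Relative precision:
- SE / |β̂₁| = 0.1853 / 2.0343 = 9.1%
- Rule of thumb (under 20%: precise; 20% to under 50%: moderately precise; 50% or more: imprecise) → precise

Rough 95% range (±2 SE): 2.0343 ± 0.3706 → (1.6637, 2.4049).

What drives SE(β̂₁): wider spread of x values → smaller SE.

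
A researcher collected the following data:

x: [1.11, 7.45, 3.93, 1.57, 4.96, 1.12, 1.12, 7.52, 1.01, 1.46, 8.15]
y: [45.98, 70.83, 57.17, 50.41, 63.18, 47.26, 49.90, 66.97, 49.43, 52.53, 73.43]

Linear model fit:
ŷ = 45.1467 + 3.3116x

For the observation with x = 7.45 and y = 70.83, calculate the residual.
Residual = 1.0119

The residual is the difference between the actual value and the predicted value:

Residual = y - ŷ

Step 1: Calculate predicted value
ŷ = 45.1467 + 3.3116 × 7.45
ŷ = 69.8181

Step 2: Calculate residual
Residual = 70.83 - 69.8181
Residual = 1.0119

Interpretation: the model underestimates the actual value by 1.0119 at this point (positive residual → observation lies above the fitted line).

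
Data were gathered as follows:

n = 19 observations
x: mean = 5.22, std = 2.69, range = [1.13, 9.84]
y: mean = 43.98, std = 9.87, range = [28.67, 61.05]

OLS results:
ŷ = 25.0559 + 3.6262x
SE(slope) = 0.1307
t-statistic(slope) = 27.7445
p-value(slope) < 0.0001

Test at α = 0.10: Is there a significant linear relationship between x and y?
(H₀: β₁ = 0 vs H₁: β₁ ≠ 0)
p-value < 0.0001 < α = 0.10, so we reject H₀. The relationship is significant.

Hypothesis test for the slope coefficient:

H₀: β₁ = 0 (no linear relationship)
H₁: β₁ ≠ 0 (linear relationship exists)

Test statistic: t = β̂₁ / SE(β̂₁) = 3.6262 / 0.1307 = 27.7445

With df = 17, the two-sided p-value for |t| = 27.7445 is <0.0001.

Decision rule: reject H₀ if p-value < α.
p-value < 0.0001 < α = 0.10 → reject H₀.

There is sufficient evidence at the 10% significance level to conclude that a linear relationship exists between x and y.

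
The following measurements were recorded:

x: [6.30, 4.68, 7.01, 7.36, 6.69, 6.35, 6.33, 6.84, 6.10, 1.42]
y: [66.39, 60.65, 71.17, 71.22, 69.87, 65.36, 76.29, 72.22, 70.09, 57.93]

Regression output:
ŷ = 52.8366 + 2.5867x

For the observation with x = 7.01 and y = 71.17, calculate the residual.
Residual = 0.2006

The residual is the difference between the actual value and the predicted value:

Residual = y - ŷ

Step 1: Calculate predicted value
ŷ = 52.8366 + 2.5867 × 7.01
ŷ = 70.9694

Step 2: Calculate residual
Residual = 71.17 - 70.9694
Residual = 0.2006

Sign check: y > ŷ, so the point is above the line and the fit underestimates here.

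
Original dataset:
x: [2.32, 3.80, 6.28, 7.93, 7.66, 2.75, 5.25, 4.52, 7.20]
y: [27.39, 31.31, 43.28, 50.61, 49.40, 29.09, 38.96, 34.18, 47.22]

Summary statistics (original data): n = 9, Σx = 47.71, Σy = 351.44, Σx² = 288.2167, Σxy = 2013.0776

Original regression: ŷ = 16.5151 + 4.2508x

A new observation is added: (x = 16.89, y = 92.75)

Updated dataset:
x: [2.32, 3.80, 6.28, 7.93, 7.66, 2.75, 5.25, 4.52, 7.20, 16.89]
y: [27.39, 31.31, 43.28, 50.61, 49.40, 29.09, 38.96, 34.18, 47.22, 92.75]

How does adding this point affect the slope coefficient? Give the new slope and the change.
The slope changes from 4.2508 to 4.5473 (change of +0.2965, or +7.0%).

x = 16.89 lies well outside the original x-range [2.32, 7.93] (x̄ ≈ 5.30), so this observation has high leverage and can move the slope substantially.

Step 1: Update the sums with the new point (n goes from 9 to 10)
Σx  = 47.71 + 16.89 = 64.60
Σy  = 351.44 + 92.75 = 444.19
Σx² = 288.2167 + 16.89² = 288.2167 + 285.2721 = 573.4888
Σxy = 2013.0776 + 16.89×92.75 = 2013.0776 + 1566.5475 = 3579.6251

Step 2: Recompute the slope with b₁ = (nΣxy − ΣxΣy) / (nΣx² − (Σx)²)
Numerator   = 10×3579.6251 − 64.60×444.19 = 35796.2510 − 28694.6740 = 7101.5770
Denominator = 10×573.4888 − 64.60² = 5734.8880 − 4173.1600 = 1561.7280
b₁(new) = 7101.5770 / 1561.7280 = 4.5473

(Same formula on the original sums: (9×2013.0776 − 47.71×351.44) / (9×288.2167 − 47.71²) = 1350.4960 / 317.7062 = 4.2508, matching the given fit.)

Step 3: Change in slope
Δβ₁ = 4.5473 − 4.2508 = +0.2965
Relative change = +0.2965 / 4.2508 × 100% = +7.0%
→ the slope increases when the point is added.

Because the point sits above the extension of the original line at a high-leverage x, it tilts the fit up.
In practice: check such a point for data-entry or measurement error; refit with and without it and report both if conclusions differ.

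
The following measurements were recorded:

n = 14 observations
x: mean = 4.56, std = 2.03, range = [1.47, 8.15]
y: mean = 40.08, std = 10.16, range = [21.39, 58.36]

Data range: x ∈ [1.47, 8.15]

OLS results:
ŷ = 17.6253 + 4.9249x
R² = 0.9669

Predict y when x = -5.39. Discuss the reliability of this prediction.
The equation gives ŷ = -8.9199; however x = -5.39 is 6.86 units below the observed range, so this extrapolated value should not be trusted.

Prediction calculation:
ŷ = 17.6253 + 4.9249 × (-5.39)
ŷ = -8.9199

Reliability:
- Data range: x ∈ [1.47, 8.15]
- Prediction point: x = -5.39 is 6.86 units below the observed range → this is EXTRAPOLATION, not interpolation

Why that matters here:
- Real relationships often flatten, saturate, or turn nonlinear at extremes
- The linear relationship may not hold outside the observed range
- The standard error of prediction grows with (x − x̄)², and x = -5.39 is far from x̄ = 4.56

A defensible statement: 'if the linear trend continued to x = -5.39, y would be about -8.9199' — the premise is untested.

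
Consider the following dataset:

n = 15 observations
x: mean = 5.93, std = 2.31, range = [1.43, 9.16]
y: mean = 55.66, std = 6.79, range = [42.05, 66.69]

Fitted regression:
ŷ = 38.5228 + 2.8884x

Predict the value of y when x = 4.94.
ŷ = 52.7915

x = 4.94 lies inside the observed range [1.43, 9.16], so the fitted equation applies directly:

ŷ = 38.5228 + 2.8884 × 4.94
ŷ = 38.5228 + 14.2687
ŷ = 52.7915

This is the fitted mean response at that x — an individual observation would come with a wider prediction interval.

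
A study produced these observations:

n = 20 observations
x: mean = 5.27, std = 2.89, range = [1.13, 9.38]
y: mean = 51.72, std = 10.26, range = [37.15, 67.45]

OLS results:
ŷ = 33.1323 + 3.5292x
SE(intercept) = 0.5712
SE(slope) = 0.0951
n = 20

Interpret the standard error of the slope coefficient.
SE(slope) = 0.0951 measures the uncertainty in the estimated slope. The coefficient is estimated precisely (SE/|β̂₁| = 2.7%).

SE(β̂₁) = s / √Sxx, where s is the residual standard deviation and Sxx = Σ(x − x̄)². It is the yardstick for how far β̂₁ = 3.5292 could plausibly be from the true slope.

Relative precision:
- SE / |β̂₁| = 0.0951 / 3.5292 = 2.7%
- Rule of thumb (under 20%: precise; 20% to under 50%: moderately precise; 50% or more: imprecise) → precise

Rough 95% range (±2 SE): 3.5292 ± 0.1902 → (3.3390, 3.7194).

What drives SE(β̂₁): wider spread of x values → smaller SE.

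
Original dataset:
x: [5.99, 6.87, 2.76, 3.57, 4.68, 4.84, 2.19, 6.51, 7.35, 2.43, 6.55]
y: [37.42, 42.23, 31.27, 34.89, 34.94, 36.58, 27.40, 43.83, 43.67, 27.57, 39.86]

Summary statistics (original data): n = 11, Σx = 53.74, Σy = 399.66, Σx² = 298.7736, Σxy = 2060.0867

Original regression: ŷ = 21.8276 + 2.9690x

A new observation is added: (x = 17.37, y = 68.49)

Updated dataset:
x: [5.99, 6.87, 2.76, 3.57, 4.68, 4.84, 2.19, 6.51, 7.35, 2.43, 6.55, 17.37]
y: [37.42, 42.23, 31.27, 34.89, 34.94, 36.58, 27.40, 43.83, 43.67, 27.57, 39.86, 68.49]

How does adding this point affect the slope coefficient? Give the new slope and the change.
New slope β₁ = 2.6553 versus 2.9690 before: a change of -0.3137 (-10.6%).

x = 17.37 lies well outside the original x-range [2.19, 7.35] (x̄ ≈ 4.89), so this observation has high leverage and can move the slope substantially.

Step 1: Update the sums with the new point (n goes from 11 to 12)
Σx  = 53.74 + 17.37 = 71.11
Σy  = 399.66 + 68.49 = 468.15
Σx² = 298.7736 + 17.37² = 298.7736 + 301.7169 = 600.4905
Σxy = 2060.0867 + 17.37×68.49 = 2060.0867 + 1189.6713 = 3249.7580

Step 2: Recompute the slope with b₁ = (nΣxy − ΣxΣy) / (nΣx² − (Σx)²)
Numerator   = 12×3249.7580 − 71.11×468.15 = 38997.0960 − 33290.1465 = 5706.9495
Denominator = 12×600.4905 − 71.11² = 7205.8860 − 5056.6321 = 2149.2539
b₁(new) = 5706.9495 / 2149.2539 = 2.6553

(Same formula on the original sums: (11×2060.0867 − 53.74×399.66) / (11×298.7736 − 53.74²) = 1183.2253 / 398.5220 = 2.9690, matching the given fit.)

Step 3: Change in slope
Δβ₁ = 2.6553 − 2.9690 = -0.3137
Relative change = -0.3137 / 2.9690 × 100% = -10.6%
→ the slope decreases when the point is added.

A high-leverage point only changes the slope if it is off the original line; here y = 68.49 is below the original trend, so the slope decreases.
In practice: refit with and without it and report both if conclusions differ; examine leverage (hᵢ) and Cook's distance rather than deleting it automatically.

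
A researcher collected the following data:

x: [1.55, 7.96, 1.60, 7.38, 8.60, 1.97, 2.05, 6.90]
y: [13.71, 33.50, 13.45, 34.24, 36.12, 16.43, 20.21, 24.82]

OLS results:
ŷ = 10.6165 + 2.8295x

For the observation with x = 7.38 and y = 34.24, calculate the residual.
Residual = 2.7418

The residual is the difference between the actual value and the predicted value:

Residual = y - ŷ

Step 1: Calculate predicted value
ŷ = 10.6165 + 2.8295 × 7.38
ŷ = 31.4982

Step 2: Calculate residual
Residual = 34.24 - 31.4982
Residual = 2.7418

The residual is positive, so the observed y = 34.24 sits above the regression line (the line underestimates it by 2.7418).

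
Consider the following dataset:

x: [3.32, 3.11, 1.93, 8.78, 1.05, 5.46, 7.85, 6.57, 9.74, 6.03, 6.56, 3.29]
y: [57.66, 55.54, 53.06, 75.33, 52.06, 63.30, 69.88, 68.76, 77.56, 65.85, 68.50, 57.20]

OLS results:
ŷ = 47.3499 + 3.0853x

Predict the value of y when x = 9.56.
ŷ = 76.8454

To predict y for x = 9.56, substitute into the regression equation:

ŷ = 47.3499 + 3.0853 × 9.56
ŷ = 47.3499 + 29.4955
ŷ = 76.8454

This is a point prediction; actual observations scatter around it by roughly the residual standard deviation.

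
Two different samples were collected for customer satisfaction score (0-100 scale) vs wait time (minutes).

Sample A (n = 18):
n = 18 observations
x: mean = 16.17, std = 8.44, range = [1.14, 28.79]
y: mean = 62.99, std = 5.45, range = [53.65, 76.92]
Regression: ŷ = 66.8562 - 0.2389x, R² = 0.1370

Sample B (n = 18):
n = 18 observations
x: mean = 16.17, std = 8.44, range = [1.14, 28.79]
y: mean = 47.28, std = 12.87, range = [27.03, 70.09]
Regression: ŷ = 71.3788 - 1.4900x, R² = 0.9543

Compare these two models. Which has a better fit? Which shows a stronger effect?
Model B has the better fit (R² = 0.9543 vs 0.1370). Model B shows the stronger effect (|β₁| = 1.4900 vs 0.2389).

Model Comparison:

Fit — compare R²:
- Model A: R² = 0.1370 → 13.70% of variance in satisfaction score explained
- Model B: R² = 0.9543 → 95.43% of variance in satisfaction score explained
- 0.9543 > 0.1370 → Model B has the better fit

Which has the larger per-minute effect? (|β₁|)
- Model A: β₁ = -0.2389 → predicted satisfaction score falls 0.2389 points per additional minute of wait time
- Model B: β₁ = -1.4900 → predicted satisfaction score falls 1.4900 points per additional minute of wait time
- |-0.2389| < |-1.4900| → Model B shows the stronger marginal effect

Notes:
- A better fit (higher R²) doesn't necessarily mean a more important relationship.
- The two samples could reflect different populations, time periods, or measurement quality.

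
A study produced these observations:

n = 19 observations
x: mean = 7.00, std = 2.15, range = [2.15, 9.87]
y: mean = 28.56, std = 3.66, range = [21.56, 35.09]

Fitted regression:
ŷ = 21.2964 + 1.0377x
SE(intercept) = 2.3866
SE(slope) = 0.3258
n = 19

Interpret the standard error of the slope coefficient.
SE(β̂₁) = 0.3258 is the estimated standard deviation of the slope estimate across repeated samples; relative to β̂₁ = 1.0377 that is 31.4%, a moderately precise estimate.

SE(β̂₁) = 0.3258 says: if we drew many samples of n = 19 from the same population and refit each time, the fitted slopes would scatter with a standard deviation of roughly 0.3258 around the true β₁.

Relative precision:
- SE / |β̂₁| = 0.3258 / 1.0377 = 31.4%
- Rule of thumb (under 20%: precise; 20% to under 50%: moderately precise; 50% or more: imprecise) → moderately precise

Link to the t-test: t = β̂₁ / SE(β̂₁) = 1.0377 / 0.3258 = 3.1851, the statistic for H₀: β₁ = 0.

What drives SE(β̂₁): wider spread of x values → smaller SE; more residual scatter → larger SE; larger n (here n = 19) → smaller SE.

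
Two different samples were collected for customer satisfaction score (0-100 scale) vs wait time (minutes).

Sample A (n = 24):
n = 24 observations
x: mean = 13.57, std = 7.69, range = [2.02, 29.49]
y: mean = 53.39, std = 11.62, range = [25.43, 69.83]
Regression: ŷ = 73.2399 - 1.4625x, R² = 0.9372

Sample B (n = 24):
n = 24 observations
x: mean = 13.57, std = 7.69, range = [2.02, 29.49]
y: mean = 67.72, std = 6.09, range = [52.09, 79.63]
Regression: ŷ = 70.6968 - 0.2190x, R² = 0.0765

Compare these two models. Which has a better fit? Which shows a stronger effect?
Model A has the better fit (R² = 0.9372 vs 0.0765). Model A shows the stronger effect (|β₁| = 1.4625 vs 0.2190).

Model Comparison:

Goodness of fit (R²):
- Model A: R² = 0.9372 → 93.72% of variance in satisfaction score explained
- Model B: R² = 0.0765 → 7.65% of variance in satisfaction score explained
- 0.9372 > 0.0765 → Model A has the better fit

Which has the larger per-minute effect? (|β₁|)
- Model A: β₁ = -1.4625 → predicted satisfaction score falls 1.4625 points per additional minute of wait time
- Model B: β₁ = -0.2190 → predicted satisfaction score falls 0.2190 points per additional minute of wait time
- |-1.4625| > |-0.2190| → Model A shows the stronger marginal effect

Note: R² measures how tightly points cluster around the line; β₁ measures how steep the line is — they answer different questions.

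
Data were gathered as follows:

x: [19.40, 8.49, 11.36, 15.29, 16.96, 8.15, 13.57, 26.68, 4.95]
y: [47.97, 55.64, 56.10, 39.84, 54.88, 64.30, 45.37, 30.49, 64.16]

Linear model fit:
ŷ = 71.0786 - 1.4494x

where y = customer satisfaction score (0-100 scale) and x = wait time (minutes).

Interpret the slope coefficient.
On average, satisfaction score is about 1.4494 points lower for every extra minute of wait time.

β₁ = -1.4494 is the change in predicted satisfaction score (points) per additional minute of wait time.

Interpretation:
- Wait time up by 1 minute → predicted satisfaction score decreases by 1.4494 points
- The effect is assumed constant over the observed range of x (linearity)
- The slope describes association in these data, not necessarily a causal effect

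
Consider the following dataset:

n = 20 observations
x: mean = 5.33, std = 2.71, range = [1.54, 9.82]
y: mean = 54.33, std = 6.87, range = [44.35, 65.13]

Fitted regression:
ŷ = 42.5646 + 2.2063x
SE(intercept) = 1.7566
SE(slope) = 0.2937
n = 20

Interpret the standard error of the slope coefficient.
SE(β̂₁) = 0.2937 is the estimated standard deviation of the slope estimate across repeated samples; relative to β̂₁ = 2.2063 that is 13.3%, a precise estimate.

SE(β̂₁) = 0.2937 says: if we drew many samples of n = 20 from the same population and refit each time, the fitted slopes would scatter with a standard deviation of roughly 0.2937 around the true β₁.

Relative precision:
- SE / |β̂₁| = 0.2937 / 2.2063 = 13.3%
- Rule of thumb (under 20%: precise; 20% to under 50%: moderately precise; 50% or more: imprecise) → precise

Link to interval estimation: a confidence interval for β₁ is β̂₁ ± t* × 0.2937, so SE sets the half-width per unit of t*.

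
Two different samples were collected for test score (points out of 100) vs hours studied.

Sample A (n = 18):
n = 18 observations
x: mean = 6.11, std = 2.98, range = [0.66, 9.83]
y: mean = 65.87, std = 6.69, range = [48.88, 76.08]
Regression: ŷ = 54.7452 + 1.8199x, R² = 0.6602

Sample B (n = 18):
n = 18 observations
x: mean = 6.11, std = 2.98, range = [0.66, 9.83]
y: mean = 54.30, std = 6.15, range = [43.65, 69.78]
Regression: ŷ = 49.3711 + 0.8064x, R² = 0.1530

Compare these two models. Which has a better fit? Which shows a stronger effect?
Model A has the better fit (R² = 0.6602 vs 0.1530). Model A shows the stronger effect (|β₁| = 1.8199 vs 0.8064).

Model Comparison:

Which explains more variance? (R²)
- Model A: R² = 0.6602 → 66.02% of variance in test score explained
- Model B: R² = 0.1530 → 15.30% of variance in test score explained
- 0.6602 > 0.1530 → Model A has the better fit

Which has the larger per-hour effect? (|β₁|)
- Model A: β₁ = 1.8199 → predicted test score rises 1.8199 points per additional hour of study time
- Model B: β₁ = 0.8064 → predicted test score rises 0.8064 points per additional hour of study time
- |1.8199| > |0.8064| → Model A shows the stronger marginal effect

Note: A better fit (higher R²) doesn't necessarily mean a more important relationship.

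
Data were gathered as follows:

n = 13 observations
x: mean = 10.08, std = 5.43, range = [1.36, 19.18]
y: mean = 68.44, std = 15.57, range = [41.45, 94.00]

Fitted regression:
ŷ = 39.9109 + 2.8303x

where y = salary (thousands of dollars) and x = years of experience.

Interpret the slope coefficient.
On average, salary is about 2.8303 thousand dollars higher for every extra year of experience.

The slope β₁ = 2.8303 gives the rate at which the fitted salary changes with experience.

Interpretation:
- Experience up by 1 year → predicted salary increases by 2.8303 thousand dollars
- This is a linear approximation: the same per-unit change is assumed across the whole observed x range
- The sign (+) gives the direction; the magnitude 2.8303 gives the size of the effect per year

The intercept β₀ = 39.9109 is the predicted salary when experience = 0; since the smallest observed x is 1.36, this is an extrapolation and mainly anchors the line.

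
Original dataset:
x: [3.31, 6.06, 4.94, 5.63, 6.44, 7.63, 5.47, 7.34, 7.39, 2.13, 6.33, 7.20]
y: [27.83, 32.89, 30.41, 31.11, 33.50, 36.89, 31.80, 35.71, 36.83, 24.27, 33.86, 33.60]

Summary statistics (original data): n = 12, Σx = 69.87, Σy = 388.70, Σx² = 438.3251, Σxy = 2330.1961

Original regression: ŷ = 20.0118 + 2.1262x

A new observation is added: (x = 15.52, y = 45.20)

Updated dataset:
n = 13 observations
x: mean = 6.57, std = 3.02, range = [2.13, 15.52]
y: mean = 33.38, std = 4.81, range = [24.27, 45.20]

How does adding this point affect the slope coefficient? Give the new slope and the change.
Adding the point moves β₁ from 2.1262 to 1.5353, i.e. it decreases by 0.5909 (-27.8%).

x = 15.52 lies well outside the original x-range [2.13, 7.63] (x̄ ≈ 5.82), so this observation has high leverage and can move the slope substantially.

Step 1: Update the sums with the new point (n goes from 12 to 13)
Σx  = 69.87 + 15.52 = 85.39
Σy  = 388.70 + 45.20 = 433.90
Σx² = 438.3251 + 15.52² = 438.3251 + 240.8704 = 679.1955
Σxy = 2330.1961 + 15.52×45.20 = 2330.1961 + 701.5040 = 3031.7001

Step 2: Recompute the slope with b₁ = (nΣxy − ΣxΣy) / (nΣx² − (Σx)²)
Numerator   = 13×3031.7001 − 85.39×433.90 = 39412.1013 − 37050.7210 = 2361.3803
Denominator = 13×679.1955 − 85.39² = 8829.5415 − 7291.4521 = 1538.0894
b₁(new) = 2361.3803 / 1538.0894 = 1.5353

(Same formula on the original sums: (12×2330.1961 − 69.87×388.70) / (12×438.3251 − 69.87²) = 803.8842 / 378.0843 = 2.1262, matching the given fit.)

Step 3: Change in slope
Δβ₁ = 1.5353 − 2.1262 = -0.5909
Relative change = -0.5909 / 2.1262 × 100% = -27.8%
→ the slope decreases when the point is added.

A high-leverage point only changes the slope if it is off the original line; here y = 45.20 is below the original trend, so the slope decreases.
In practice: check such a point for data-entry or measurement error.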